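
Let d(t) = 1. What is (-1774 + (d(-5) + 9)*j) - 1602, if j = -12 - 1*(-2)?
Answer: -3476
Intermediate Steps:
j = -10 (j = -12 + 2 = -10)
(-1774 + (d(-5) + 9)*j) - 1602 = (-1774 + (1 + 9)*(-10)) - 1602 = (-1774 + 10*(-10)) - 1602 = (-1774 - 100) - 1602 = -1874 - 1602 = -3476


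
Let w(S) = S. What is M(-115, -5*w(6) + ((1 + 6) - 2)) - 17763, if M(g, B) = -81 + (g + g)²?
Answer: 35056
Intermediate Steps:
M(g, B) = -81 + 4*g² (M(g, B) = -81 + (2*g)² = -81 + 4*g²)
M(-115, -5*w(6) + ((1 + 6) - 2)) - 17763 = (-81 + 4*(-115)²) - 17763 = (-81 + 4*13225) - 17763 = (-81 + 52900) - 17763 = 52819 - 17763 = 35056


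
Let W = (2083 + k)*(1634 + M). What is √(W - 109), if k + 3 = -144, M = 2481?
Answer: √7966531 ≈ 2822.5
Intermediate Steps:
k = -147 (k = -3 - 144 = -147)
W = 7966640 (W = (2083 - 147)*(1634 + 2481) = 1936*4115 = 7966640)
√(W - 109) = √(7966640 - 109) = √7966531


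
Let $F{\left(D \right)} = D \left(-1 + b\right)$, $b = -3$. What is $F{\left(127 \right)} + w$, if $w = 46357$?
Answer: $45849$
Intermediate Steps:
$F{\left(D \right)} = - 4 D$ ($F{\left(D \right)} = D \left(-1 - 3\right) = D \left(-4\right) = - 4 D$)
$F{\left(127 \right)} + w = \left(-4\right) 127 + 46357 = -508 + 46357 = 45849$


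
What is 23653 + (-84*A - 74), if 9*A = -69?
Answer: 24223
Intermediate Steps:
A = -23/3 (A = (⅑)*(-69) = -23/3 ≈ -7.6667)
23653 + (-84*A - 74) = 23653 + (-84*(-23/3) - 74) = 23653 + (644 - 74) = 23653 + 570 = 24223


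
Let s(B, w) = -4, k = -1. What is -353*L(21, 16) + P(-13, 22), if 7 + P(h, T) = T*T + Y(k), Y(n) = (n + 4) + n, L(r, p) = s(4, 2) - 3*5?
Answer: 7186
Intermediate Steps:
L(r, p) = -19 (L(r, p) = -4 - 3*5 = -4 - 15 = -19)
Y(n) = 4 + 2*n (Y(n) = (4 + n) + n = 4 + 2*n)
P(h, T) = -5 + T² (P(h, T) = -7 + (T*T + (4 + 2*(-1))) = -7 + (T² + (4 - 2)) = -7 + (T² + 2) = -7 + (2 + T²) = -5 + T²)
-353*L(21, 16) + P(-13, 22) = -353*(-19) + (-5 + 22²) = 6707 + (-5 + 484) = 6707 + 479 = 7186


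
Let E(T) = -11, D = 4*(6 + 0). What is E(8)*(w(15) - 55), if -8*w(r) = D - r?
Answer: 4939/8 ≈ 617.38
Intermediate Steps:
D = 24 (D = 4*6 = 24)
w(r) = -3 + r/8 (w(r) = -(24 - r)/8 = -3 + r/8)
E(8)*(w(15) - 55) = -11*((-3 + (1/8)*15) - 55) = -11*((-3 + 15/8) - 55) = -11*(-9/8 - 55) = -11*(-449/8) = 4939/8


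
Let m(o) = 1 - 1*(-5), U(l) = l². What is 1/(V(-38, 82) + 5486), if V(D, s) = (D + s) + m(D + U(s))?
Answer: 1/5536 ≈ 0.00018064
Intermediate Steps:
m(o) = 6 (m(o) = 1 + 5 = 6)
V(D, s) = 6 + D + s (V(D, s) = (D + s) + 6 = 6 + D + s)
1/(V(-38, 82) + 5486) = 1/((6 - 38 + 82) + 5486) = 1/(50 + 5486) = 1/5536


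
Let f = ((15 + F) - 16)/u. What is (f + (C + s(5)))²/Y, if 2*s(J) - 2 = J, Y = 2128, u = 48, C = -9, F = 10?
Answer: 7225/544768 ≈ 0.013263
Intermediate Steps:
s(J) = 1 + J/2
f = 3/16 (f = ((15 + 10) - 16)/48 = (25 - 16)*(1/48) = 9*(1/48) = 3/16 ≈ 0.18750)
(f + (C + s(5)))²/Y = (3/16 + (-9 + (1 + (½)*5)))²/2128 = (3/16 + (-9 + (1 + 5/2)))²*(1/2128) = (3/16 + (-9 + 7/2))²*(1/2128) = (3/16 - 11/2)²*(1/2128) = (-85/16)²*(1/2128) = (7225/256)*(1/2128) = 7225/544768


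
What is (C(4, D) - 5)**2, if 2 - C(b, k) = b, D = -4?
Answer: 49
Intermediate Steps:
C(b, k) = 2 - b
(C(4, D) - 5)**2 = ((2 - 1*4) - 5)**2 = ((2 - 4) - 5)**2 = (-2 - 5)**2 = (-7)**2 = 49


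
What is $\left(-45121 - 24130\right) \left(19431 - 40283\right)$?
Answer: $1444021852$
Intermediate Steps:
$\left(-45121 - 24130\right) \left(19431 - 40283\right) = \left(-69251\right) \left(-20852\right) = 1444021852$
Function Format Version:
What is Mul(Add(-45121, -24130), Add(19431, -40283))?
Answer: 1444021852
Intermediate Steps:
Mul(Add(-45121, -24130), Add(19431, -40283)) = Mul(-69251, -20852) = 1444021852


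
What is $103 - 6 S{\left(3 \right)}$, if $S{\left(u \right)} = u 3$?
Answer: $49$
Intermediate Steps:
$S{\left(u \right)} = 3 u$
$103 - 6 S{\left(3 \right)} = 103 - 6 \cdot 3 \cdot 3 = 103 - 54 = 49$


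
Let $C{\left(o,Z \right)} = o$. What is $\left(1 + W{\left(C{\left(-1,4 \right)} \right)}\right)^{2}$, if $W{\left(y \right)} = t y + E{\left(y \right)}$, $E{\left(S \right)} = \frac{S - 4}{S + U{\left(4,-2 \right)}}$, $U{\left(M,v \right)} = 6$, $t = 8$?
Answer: $64$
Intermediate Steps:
$E{\left(S \right)} = \frac{-4 + S}{6 + S}$ ($E{\left(S \right)} = \frac{S - 4}{S + 6} = \frac{-4 + S}{6 + S}$)
$W{\left(y \right)} = 8 y + \frac{-4 + y}{6 + y}$
$\left(1 + W{\left(C{\left(-1,4 \right)} \right)}\right)^{2} = \left(1 + \frac{-4 - 1 + 8 \left(-1\right) \left(6 - 1\right)}{6 - 1}\right)^{2} = \left(1 + \frac{-4 - 1 + 8 \left(-1\right) 5}{5}\right)^{2} = \left(1 + \frac{-4 - 1 - 40}{5}\right)^{2} = \left(1 + \frac{1}{5} \left(-45\right)\right)^{2} = \left(1 - 9\right)^{2} = \left(-8\right)^{2} = 64$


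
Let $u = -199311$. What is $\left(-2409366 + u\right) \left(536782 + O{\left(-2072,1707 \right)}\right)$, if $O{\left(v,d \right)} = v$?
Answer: $-1394885678670$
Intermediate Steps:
$\left(-2409366 + u\right) \left(536782 + O{\left(-2072,1707 \right)}\right) = \left(-2409366 - 199311\right) \left(536782 - 2072\right) = \left(-2608677\right) 534710 = -1394885678670$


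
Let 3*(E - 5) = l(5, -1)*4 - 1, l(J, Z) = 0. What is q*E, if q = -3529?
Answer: -49406/3 ≈ -16469.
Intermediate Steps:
E = 14/3 (E = 5 + (0*4 - 1)/3 = 5 + (0 - 1)/3 = 5 + (1/3)*(-1) = 5 - 1/3 = 14/3 ≈ 4.6667)
q*E = -3529*14/3 = -49406/3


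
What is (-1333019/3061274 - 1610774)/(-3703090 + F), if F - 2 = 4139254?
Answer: -4931021899095/1335223635484 ≈ -3.6930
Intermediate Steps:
F = 4139256 (F = 2 + 4139254 = 4139256)
(-1333019/3061274 - 1610774)/(-3703090 + F) = (-1333019/3061274 - 1610774)/(-3703090 + 4139256) = (-1333019*1/3061274 - 1610774)/436166 = (-1333019/3061274 - 1610774)*(1/436166) = -4931021899095/3061274*1/436166 = -4931021899095/1335223635484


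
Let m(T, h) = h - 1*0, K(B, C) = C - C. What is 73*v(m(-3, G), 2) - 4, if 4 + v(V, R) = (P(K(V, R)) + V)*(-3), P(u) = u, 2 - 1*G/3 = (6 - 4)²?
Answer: 1018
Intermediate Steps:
G = -6 (G = 6 - 3*(6 - 4)² = 6 - 3*2² = 6 - 3*4 = 6 - 12 = -6)
K(B, C) = 0
m(T, h) = h (m(T, h) = h + 0 = h)
v(V, R) = -4 - 3*V (v(V, R) = -4 + (0 + V)*(-3) = -4 + V*(-3) = -4 - 3*V)
73*v(m(-3, G), 2) - 4 = 73*(-4 - 3*(-6)) - 4 = 73*(-4 + 18) - 4 = 73*14 - 4 = 1022 - 4 = 1018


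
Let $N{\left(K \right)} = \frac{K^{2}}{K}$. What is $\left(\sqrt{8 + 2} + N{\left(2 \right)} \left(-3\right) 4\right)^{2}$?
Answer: $\left(24 - \sqrt{10}\right)^{2} \approx 434.21$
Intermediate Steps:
$N{\left(K \right)} = K$
$\left(\sqrt{8 + 2} + N{\left(2 \right)} \left(-3\right) 4\right)^{2} = \left(\sqrt{8 + 2} + 2 \left(-3\right) 4\right)^{2} = \left(\sqrt{10} - 24\right)^{2} = \left(-24 + \sqrt{10}\right)^{2}$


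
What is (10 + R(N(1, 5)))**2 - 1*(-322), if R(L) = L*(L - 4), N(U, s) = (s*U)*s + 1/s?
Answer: 185324486/625 ≈ 2.9652e+5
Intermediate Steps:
N(U, s) = 1/s + U*s**2 (N(U, s) = (U*s)*s + 1/s = U*s**2 + 1/s = 1/s + U*s**2)
R(L) = L*(-4 + L)
(10 + R(N(1, 5)))**2 - 1*(-322) = (10 + ((1 + 1*5**3)/5)*(-4 + (1 + 1*5**3)/5))**2 - 1*(-322) = (10 + ((1 + 1*125)/5)*(-4 + (1 + 1*125)/5))**2 + 322 = (10 + ((1 + 125)/5)*(-4 + (1 + 125)/5))**2 + 322 = (10 + ((1/5)*126)*(-4 + (1/5)*126))**2 + 322 = (10 + 126*(-4 + 126/5)/5)**2 + 322 = (10 + (126/5)*(106/5))**2 + 322 = (10 + 13356/25)**2 + 322 = (13606/25)**2 + 322 = 185123236/625 + 322 = 185324486/625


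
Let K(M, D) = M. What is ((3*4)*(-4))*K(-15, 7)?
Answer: 720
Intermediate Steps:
((3*4)*(-4))*K(-15, 7) = ((3*4)*(-4))*(-15) = (12*(-4))*(-15) = -48*(-15) = 720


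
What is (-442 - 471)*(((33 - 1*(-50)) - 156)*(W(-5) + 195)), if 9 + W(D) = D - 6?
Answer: 11663575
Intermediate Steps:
W(D) = -15 + D (W(D) = -9 + (D - 6) = -9 + (-6 + D) = -15 + D)
(-442 - 471)*(((33 - 1*(-50)) - 156)*(W(-5) + 195)) = (-442 - 471)*(((33 - 1*(-50)) - 156)*((-15 - 5) + 195)) = -913*((33 + 50) - 156)*(-20 + 195) = -913*(83 - 156)*175 = -(-66649)*175 = -913*(-12775) = 11663575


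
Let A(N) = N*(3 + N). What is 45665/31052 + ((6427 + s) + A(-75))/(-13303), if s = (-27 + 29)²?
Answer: 240105283/413084756 ≈ 0.58125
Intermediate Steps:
s = 4 (s = 2² = 4)
45665/31052 + ((6427 + s) + A(-75))/(-13303) = 45665/31052 + ((6427 + 4) - 75*(3 - 75))/(-13303) = 45665*(1/31052) + (6431 - 75*(-72))*(-1/13303) = 45665/31052 + (6431 + 5400)*(-1/13303) = 45665/31052 + 11831*(-1/13303) = 45665/31052 - 11831/13303 = 240105283/413084756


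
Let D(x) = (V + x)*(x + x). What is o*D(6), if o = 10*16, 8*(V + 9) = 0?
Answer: -5760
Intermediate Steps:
V = -9 (V = -9 + (⅛)*0 = -9 + 0 = -9)
o = 160
D(x) = 2*x*(-9 + x) (D(x) = (-9 + x)*(x + x) = (-9 + x)*(2*x) = 2*x*(-9 + x))
o*D(6) = 160*(2*6*(-9 + 6)) = 160*(2*6*(-3)) = 160*(-36) = -5760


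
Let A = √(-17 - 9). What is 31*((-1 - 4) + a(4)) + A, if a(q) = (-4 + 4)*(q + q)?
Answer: -155 + I*√26 ≈ -155.0 + 5.099*I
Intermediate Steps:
A = I*√26 (A = √(-26) = I*√26 ≈ 5.099*I)
a(q) = 0 (a(q) = 0*(2*q) = 0)
31*((-1 - 4) + a(4)) + A = 31*((-1 - 4) + 0) + I*√26 = 31*(-5 + 0) + I*√26 = 31*(-5) + I*√26 = -155 + I*√26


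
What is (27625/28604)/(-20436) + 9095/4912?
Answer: 12779708605/6902202408 ≈ 1.8515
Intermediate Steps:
(27625/28604)/(-20436) + 9095/4912 = (27625*(1/28604))*(-1/20436) + 9095*(1/4912) = (27625/28604)*(-1/20436) + 9095/4912 = -2125/44965488 + 9095/4912 = 12779708605/6902202408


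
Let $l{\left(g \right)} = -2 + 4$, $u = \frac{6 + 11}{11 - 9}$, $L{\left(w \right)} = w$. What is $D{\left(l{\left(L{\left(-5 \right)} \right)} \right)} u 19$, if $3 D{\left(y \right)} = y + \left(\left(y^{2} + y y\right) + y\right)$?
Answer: $646$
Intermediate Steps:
$u = \frac{17}{2} \approx 8.5$
$l{\left(g \right)} = 2$
$D{\left(y \right)} = \frac{2 y}{3} + \frac{2 y^{2}}{3}$ ($D{\left(y \right)} = \frac{y + \left(\left(y^{2} + y y\right) + y\right)}{3} = \frac{y + \left(\left(y^{2} + y^{2}\right) + y\right)}{3} = \frac{y + \left(2 y^{2} + y\right)}{3} = \frac{y + \left(y + 2 y^{2}\right)}{3} = \frac{2 y + 2 y^{2}}{3} = \frac{2 y}{3} + \frac{2 y^{2}}{3}$)
$D{\left(l{\left(L{\left(-5 \right)} \right)} \right)} u 19 = \frac{2}{3} \cdot 2 \left(1 + 2\right) \frac{17}{2} \cdot 19 = \frac{2}{3} \cdot 2 \cdot 3 \cdot \frac{17}{2} \cdot 19 = 4 \cdot \frac{17}{2} \cdot 19 = 34 \cdot 19 = 646$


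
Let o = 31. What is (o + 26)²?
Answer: 3249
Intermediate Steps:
(o + 26)² = (31 + 26)² = 57² = 3249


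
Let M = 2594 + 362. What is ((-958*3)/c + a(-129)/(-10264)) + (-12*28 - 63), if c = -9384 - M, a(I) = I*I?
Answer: -12678074361/31664440 ≈ -400.39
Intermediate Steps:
M = 2956
a(I) = I**2
c = -12340 (c = -9384 - 1*2956 = -9384 - 2956 = -12340)
((-958*3)/c + a(-129)/(-10264)) + (-12*28 - 63) = (-958*3/(-12340) + (-129)**2/(-10264)) + (-12*28 - 63) = (-2874*(-1/12340) + 16641*(-1/10264)) + (-336 - 63) = (1437/6170 - 16641/10264) - 399 = -43962801/31664440 - 399 = -12678074361/31664440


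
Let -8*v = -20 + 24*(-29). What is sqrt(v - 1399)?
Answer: 3*I*sqrt(582)/2 ≈ 36.187*I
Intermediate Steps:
v = 179/2 (v = -(-20 + 24*(-29))/8 = -(-20 - 696)/8 = -1/8*(-716) = 179/2 ≈ 89.500)
sqrt(v - 1399) = sqrt(179/2 - 1399) = sqrt(-2619/2) = 3*I*sqrt(582)/2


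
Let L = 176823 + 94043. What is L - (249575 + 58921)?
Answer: -37630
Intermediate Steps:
L = 270866
L - (249575 + 58921) = 270866 - (249575 + 58921) = 270866 - 1*308496 = 270866 - 308496 = -37630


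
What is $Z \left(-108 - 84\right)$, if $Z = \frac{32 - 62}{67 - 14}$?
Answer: $\frac{5760}{53} \approx 108.68$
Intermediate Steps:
$Z = - \frac{30}{53} \approx -0.56604$
$Z \left(-108 - 84\right) = - \frac{30 \left(-108 - 84\right)}{53} = \left(- \frac{30}{53}\right) \left(-192\right) = \frac{5760}{53}$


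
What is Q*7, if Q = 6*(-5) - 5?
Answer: -245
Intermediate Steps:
Q = -35 (Q = -30 - 5 = -35)
Q*7 = -35*7 = -245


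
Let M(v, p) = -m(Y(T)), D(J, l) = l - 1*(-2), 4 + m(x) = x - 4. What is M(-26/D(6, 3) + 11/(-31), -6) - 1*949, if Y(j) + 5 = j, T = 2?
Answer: -938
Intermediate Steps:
Y(j) = -5 + j
m(x) = -8 + x (m(x) = -4 + (x - 4) = -4 + (-4 + x) = -8 + x)
D(J, l) = 2 + l (D(J, l) = l + 2 = 2 + l)
M(v, p) = 11 (M(v, p) = -(-8 + (-5 + 2)) = -(-8 - 3) = -1*(-11) = 11)
M(-26/D(6, 3) + 11/(-31), -6) - 1*949 = 11 - 1*949 = 11 - 949 = -938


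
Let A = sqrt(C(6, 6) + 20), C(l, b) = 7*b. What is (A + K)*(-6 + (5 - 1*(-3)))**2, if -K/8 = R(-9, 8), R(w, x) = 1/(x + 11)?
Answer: -32/19 + 4*sqrt(62) ≈ 29.812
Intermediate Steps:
A = sqrt(62) (A = sqrt(7*6 + 20) = sqrt(42 + 20) = sqrt(62) ≈ 7.8740)
R(w, x) = 1/(11 + x)
K = -8/19 (K = -8/(11 + 8) = -8/19 ≈ -0.42105)
(A + K)*(-6 + (5 - 1*(-3)))**2 = (sqrt(62) - 8/19)*(-6 + (5 - 1*(-3)))**2 = (-8/19 + sqrt(62))*(-6 + (5 + 3))**2 = (-8/19 + sqrt(62))*(-6 + 8)**2 = (-8/19 + sqrt(62))*2**2 = (-8/19 + sqrt(62))*4 = -32/19 + 4*sqrt(62)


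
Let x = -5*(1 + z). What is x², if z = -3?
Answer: 100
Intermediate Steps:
x = 10 (x = -5*(1 - 3) = -5*(-2) = 10)
x² = 10² = 100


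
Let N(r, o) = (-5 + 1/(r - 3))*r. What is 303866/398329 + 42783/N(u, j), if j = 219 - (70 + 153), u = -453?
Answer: 2695000730510/137196855799 ≈ 19.643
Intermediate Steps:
j = -4 (j = 219 - 1*223 = 219 - 223 = -4)
N(r, o) = r*(-5 + 1/(-3 + r)) (N(r, o) = (-5 + 1/(-3 + r))*r = r*(-5 + 1/(-3 + r)))
303866/398329 + 42783/N(u, j) = 303866/398329 + 42783/((-453*(16 - 5*(-453))/(-3 - 453))) = 303866*(1/398329) + 42783/((-453*(16 + 2265)/(-456))) = 303866/398329 + 42783/((-453*(-1/456)*2281)) = 303866/398329 + 42783/(344431/152) = 303866/398329 + 42783*(152/344431) = 303866/398329 + 6503016/344431 = 2695000730510/137196855799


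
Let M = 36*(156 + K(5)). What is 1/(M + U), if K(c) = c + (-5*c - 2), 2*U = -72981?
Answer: -2/63333 ≈ -3.1579e-5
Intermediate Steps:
U = -72981/2 (U = (½)*(-72981) = -72981/2 ≈ -36491.)
K(c) = -2 - 4*c (K(c) = c + (-2 - 5*c) = -2 - 4*c)
M = 4824 (M = 36*(156 + (-2 - 4*5)) = 36*(156 + (-2 - 20)) = 36*(156 - 22) = 36*134 = 4824)
1/(M + U) = 1/(4824 - 72981/2) = 1/(-63333/2) = -2/63333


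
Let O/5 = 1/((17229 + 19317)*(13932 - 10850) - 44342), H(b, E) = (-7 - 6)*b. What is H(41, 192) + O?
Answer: -12002139837/22518086 ≈ -533.00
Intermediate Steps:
H(b, E) = -13*b
O = 1/22518086 (O = 5/((17229 + 19317)*(13932 - 10850) - 44342) = 5/(36546*3082 - 44342) = 5/(112634772 - 44342) = 5/112590430 = 5*(1/112590430) = 1/22518086 ≈ 4.4409e-8)
H(41, 192) + O = -13*41 + 1/22518086 = -533 + 1/22518086 = -12002139837/22518086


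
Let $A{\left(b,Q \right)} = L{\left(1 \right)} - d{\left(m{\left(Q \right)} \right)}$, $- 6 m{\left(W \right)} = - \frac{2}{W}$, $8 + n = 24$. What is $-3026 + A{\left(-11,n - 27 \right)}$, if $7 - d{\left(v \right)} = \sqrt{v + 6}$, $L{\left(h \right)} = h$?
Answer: $-3032 + \frac{\sqrt{6501}}{33} \approx -3029.6$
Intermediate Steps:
$n = 16$ ($n = -8 + 24 = 16$)
$m{\left(W \right)} = \frac{1}{3 W}$ ($m{\left(W \right)} = - \frac{\left(-2\right) \frac{1}{W}}{6} = \frac{1}{3 W}$)
$d{\left(v \right)} = 7 - \sqrt{6 + v}$ ($d{\left(v \right)} = 7 - \sqrt{v + 6} = 7 - \sqrt{6 + v}$)
$A{\left(b,Q \right)} = -6 + \sqrt{6 + \frac{1}{3 Q}}$ ($A{\left(b,Q \right)} = 1 - \left(7 - \sqrt{6 + \frac{1}{3 Q}}\right) = 1 + \left(-7 + \sqrt{6 + \frac{1}{3 Q}}\right) = -6 + \sqrt{6 + \frac{1}{3 Q}}$)
$-3026 + A{\left(-11,n - 27 \right)} = -3026 - \left(6 - \frac{\sqrt{54 + \frac{3}{16 - 27}}}{3}\right) = -3026 - \left(6 - \frac{\sqrt{54 + \frac{3}{-11}}}{3}\right) = -3026 - \left(6 - \frac{\sqrt{54 + 3 \left(- \frac{1}{11}\right)}}{3}\right) = -3026 - \left(6 - \frac{\sqrt{54 - \frac{3}{11}}}{3}\right) = -3026 - \left(6 - \frac{\sqrt{\frac{591}{11}}}{3}\right) = -3026 - \left(6 - \frac{\frac{1}{11} \sqrt{6501}}{3}\right) = -3026 - \left(6 - \frac{\sqrt{6501}}{33}\right) = -3032 + \frac{\sqrt{6501}}{33}$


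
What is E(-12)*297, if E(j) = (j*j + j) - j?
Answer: 42768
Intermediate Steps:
E(j) = j**2 (E(j) = (j**2 + j) - j = (j + j**2) - j = j**2)
E(-12)*297 = (-12)**2*297 = 144*297 = 42768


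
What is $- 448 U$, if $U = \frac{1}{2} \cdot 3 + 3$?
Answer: $-2016$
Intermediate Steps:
$U = \frac{9}{2}$ ($U = \frac{1}{2} \cdot 3 + 3 = \frac{3}{2} + 3 = \frac{9}{2} \approx 4.5$)
$- 448 U = \left(-448\right) \frac{9}{2} = -2016$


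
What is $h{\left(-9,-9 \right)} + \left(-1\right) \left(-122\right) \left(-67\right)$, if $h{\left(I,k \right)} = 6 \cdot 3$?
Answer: $-8156$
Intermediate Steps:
$h{\left(I,k \right)} = 18$
$h{\left(-9,-9 \right)} + \left(-1\right) \left(-122\right) \left(-67\right) = 18 + \left(-1\right) \left(-122\right) \left(-67\right) = 18 + 122 \left(-67\right) = 18 - 8174 = -8156$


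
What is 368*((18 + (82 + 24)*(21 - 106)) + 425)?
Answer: -3152656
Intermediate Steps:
368*((18 + (82 + 24)*(21 - 106)) + 425) = 368*((18 + 106*(-85)) + 425) = 368*((18 - 9010) + 425) = 368*(-8992 + 425) = 368*(-8567) = -3152656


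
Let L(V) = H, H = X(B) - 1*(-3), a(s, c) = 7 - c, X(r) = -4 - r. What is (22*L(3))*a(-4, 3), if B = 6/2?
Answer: -352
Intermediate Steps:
B = 3 (B = 6*(½) = 3)
H = -4 (H = (-4 - 1*3) - 1*(-3) = (-4 - 3) + 3 = -7 + 3 = -4)
L(V) = -4
(22*L(3))*a(-4, 3) = (22*(-4))*(7 - 1*3) = -88*(7 - 3) = -88*4 = -352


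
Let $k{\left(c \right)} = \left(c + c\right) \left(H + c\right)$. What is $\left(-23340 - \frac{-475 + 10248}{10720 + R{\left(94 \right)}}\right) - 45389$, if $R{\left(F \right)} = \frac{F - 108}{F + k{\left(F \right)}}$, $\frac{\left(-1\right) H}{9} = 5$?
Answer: $- \frac{3428258509306}{49880153} \approx -68730.0$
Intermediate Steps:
$H = -45$ ($H = \left(-9\right) 5 = -45$)
$k{\left(c \right)} = 2 c \left(-45 + c\right)$ ($k{\left(c \right)} = \left(c + c\right) \left(-45 + c\right) = 2 c \left(-45 + c\right)$)
$R{\left(F \right)} = \frac{-108 + F}{F + 2 F \left(-45 + F\right)}$ ($R{\left(F \right)} = \frac{F - 108}{F + 2 F \left(-45 + F\right)} = \frac{-108 + F}{F + 2 F \left(-45 + F\right)}$)
$\left(-23340 - \frac{-475 + 10248}{10720 + R{\left(94 \right)}}\right) - 45389 = \left(-23340 - \frac{-475 + 10248}{10720 + \frac{-108 + 94}{94 \left(-89 + 2 \cdot 94\right)}}\right) - 45389 = \left(-23340 - \frac{9773}{10720 + \frac{1}{94} \frac{1}{-89 + 188} \left(-14\right)}\right) - 45389 = \left(-23340 - \frac{9773}{10720 + \frac{1}{94} \cdot \frac{1}{99} \left(-14\right)}\right) - 45389 = \left(-23340 - \frac{9773}{10720 - \frac{7}{4653}}\right) - 45389 = \left(-23340 - \frac{9773}{\frac{49880153}{4653}}\right) - 45389 = \left(-23340 - 9773 \cdot \frac{4653}{49880153}\right) - 45389 = \left(-23340 - \frac{45473769}{49880153}\right) - 45389 = - \frac{1164248244789}{49880153} - 45389 = - \frac{3428258509306}{49880153}$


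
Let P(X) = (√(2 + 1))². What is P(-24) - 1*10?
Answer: -7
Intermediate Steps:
P(X) = 3 (P(X) = (√3)² = 3)
P(-24) - 1*10 = 3 - 1*10 = 3 - 10 = -7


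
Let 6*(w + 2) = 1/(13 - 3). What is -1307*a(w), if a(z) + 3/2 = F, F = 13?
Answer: -30061/2 ≈ -15031.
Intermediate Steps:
w = -119/60 (w = -2 + 1/(6*(13 - 3)) = -2 + (⅙)/10 = -2 + (⅙)*(⅒) = -2 + 1/60 = -119/60 ≈ -1.9833)
a(z) = 23/2 (a(z) = -3/2 + 13 = 23/2)
-1307*a(w) = -1307*23/2 = -30061/2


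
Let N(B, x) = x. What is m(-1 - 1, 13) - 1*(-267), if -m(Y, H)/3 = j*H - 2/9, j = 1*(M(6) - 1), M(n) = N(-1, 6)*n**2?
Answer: -24352/3 ≈ -8117.3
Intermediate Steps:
M(n) = 6*n**2
j = 215 (j = 1*(6*6**2 - 1) = 1*(6*36 - 1) = 1*(216 - 1) = 1*215 = 215)
m(Y, H) = 2/3 - 645*H (m(Y, H) = -3*(215*H - 2/9) = -3*(-2/9 + 215*H) = 2/3 - 645*H)
m(-1 - 1, 13) - 1*(-267) = (2/3 - 645*13) - 1*(-267) = (2/3 - 8385) + 267 = -25153/3 + 267 = -24352/3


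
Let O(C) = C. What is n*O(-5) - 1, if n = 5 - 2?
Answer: -16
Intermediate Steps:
n = 3
n*O(-5) - 1 = 3*(-5) - 1 = -15 - 1 = -16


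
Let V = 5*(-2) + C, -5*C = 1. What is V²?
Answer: 2601/25 ≈ 104.04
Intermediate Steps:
C = -⅕ (C = -⅕*1 = -⅕ ≈ -0.20000)
V = -51/5 (V = 5*(-2) - ⅕ = -10 - ⅕ = -51/5 ≈ -10.200)
V² = (-51/5)² = 2601/25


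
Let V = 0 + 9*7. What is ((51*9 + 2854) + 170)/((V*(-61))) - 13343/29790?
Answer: -17226191/12720330 ≈ -1.3542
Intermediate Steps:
V = 63 (V = 0 + 63 = 63)
((51*9 + 2854) + 170)/((V*(-61))) - 13343/29790 = ((51*9 + 2854) + 170)/((63*(-61))) - 13343/29790 = ((459 + 2854) + 170)/(-3843) - 13343*1/29790 = (3313 + 170)*(-1/3843) - 13343/29790 = 3483*(-1/3843) - 13343/29790 = -387/427 - 13343/29790 = -17226191/12720330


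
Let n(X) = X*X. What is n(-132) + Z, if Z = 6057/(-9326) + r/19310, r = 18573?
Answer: 784464584142/45021265 ≈ 17424.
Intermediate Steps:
n(X) = X²
Z = 14062782/45021265 (Z = 6057/(-9326) + 18573/19310 = 6057*(-1/9326) + 18573*(1/19310) = -6057/9326 + 18573/19310 = 14062782/45021265 ≈ 0.31236)
n(-132) + Z = (-132)² + 14062782/45021265 = 17424 + 14062782/45021265 = 784464584142/45021265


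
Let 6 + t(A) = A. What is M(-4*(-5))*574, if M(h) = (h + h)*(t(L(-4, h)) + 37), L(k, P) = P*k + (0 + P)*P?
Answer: 8058960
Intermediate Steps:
L(k, P) = P² + P*k (L(k, P) = P*k + P*P = P*k + P² = P² + P*k)
t(A) = -6 + A
M(h) = 2*h*(31 + h*(-4 + h)) (M(h) = (h + h)*((-6 + h*(h - 4)) + 37) = (2*h)*((-6 + h*(-4 + h)) + 37) = (2*h)*(31 + h*(-4 + h)) = 2*h*(31 + h*(-4 + h)))
M(-4*(-5))*574 = (2*(-4*(-5))*(31 + (-4*(-5))*(-4 - 4*(-5))))*574 = (2*20*(31 + 20*(-4 + 20)))*574 = (2*20*(31 + 20*16))*574 = (2*20*(31 + 320))*574 = (2*20*351)*574 = 14040*574 = 8058960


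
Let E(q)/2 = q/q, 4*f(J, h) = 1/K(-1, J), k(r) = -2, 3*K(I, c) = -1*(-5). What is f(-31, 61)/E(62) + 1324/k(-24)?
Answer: -26477/40 ≈ -661.92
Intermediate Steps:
K(I, c) = 5/3 (K(I, c) = (-1*(-5))/3 = (⅓)*5 = 5/3)
f(J, h) = 3/20 (f(J, h) = 1/(4*(5/3)) = (¼)*(⅗) = 3/20)
E(q) = 2 (E(q) = 2*(q/q) = 2*1 = 2)
f(-31, 61)/E(62) + 1324/k(-24) = (3/20)/2 + 1324/(-2) = (3/20)*(½) + 1324*(-½) = 3/40 - 662 = -26477/40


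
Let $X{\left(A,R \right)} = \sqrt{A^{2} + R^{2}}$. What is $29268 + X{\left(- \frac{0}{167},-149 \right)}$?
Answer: $29417$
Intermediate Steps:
$29268 + X{\left(- \frac{0}{167},-149 \right)} = 29268 + \sqrt{\left(- \frac{0}{167}\right)^{2} + \left(-149\right)^{2}} = 29268 + \sqrt{\left(- \frac{0}{167}\right)^{2} + 22201} = 29268 + \sqrt{\left(\left(-1\right) 0\right)^{2} + 22201} = 29268 + \sqrt{0^{2} + 22201} = 29268 + \sqrt{0 + 22201} = 29268 + \sqrt{22201} = 29268 + 149 = 29417$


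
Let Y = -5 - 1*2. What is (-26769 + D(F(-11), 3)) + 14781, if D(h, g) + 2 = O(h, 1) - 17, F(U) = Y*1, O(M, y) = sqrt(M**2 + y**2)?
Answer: -12007 + 5*sqrt(2) ≈ -12000.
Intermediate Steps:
Y = -7 (Y = -5 - 2 = -7)
F(U) = -7 (F(U) = -7*1 = -7)
D(h, g) = -19 + sqrt(1 + h**2) (D(h, g) = -2 + (sqrt(h**2 + 1**2) - 17) = -2 + (sqrt(h**2 + 1) - 17) = -2 + (sqrt(1 + h**2) - 17) = -2 + (-17 + sqrt(1 + h**2)) = -19 + sqrt(1 + h**2))
(-26769 + D(F(-11), 3)) + 14781 = (-26769 + (-19 + sqrt(1 + (-7)**2))) + 14781 = (-26769 + (-19 + sqrt(1 + 49))) + 14781 = (-26769 + (-19 + sqrt(50))) + 14781 = (-26769 + (-19 + 5*sqrt(2))) + 14781 = (-26788 + 5*sqrt(2)) + 14781 = -12007 + 5*sqrt(2)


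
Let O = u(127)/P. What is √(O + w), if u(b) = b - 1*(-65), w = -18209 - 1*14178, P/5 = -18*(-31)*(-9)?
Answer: I*√63025926555/1395 ≈ 179.96*I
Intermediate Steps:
P = -25110 (P = 5*(-18*(-31)*(-9)) = 5*(558*(-9)) = 5*(-5022) = -25110)
w = -32387 (w = -18209 - 14178 = -32387)
u(b) = 65 + b (u(b) = b + 65 = 65 + b)
O = -32/4185 (O = (65 + 127)/(-25110) = 192*(-1/25110) = -32/4185 ≈ -0.0076464)
√(O + w) = √(-32/4185 - 32387) = √(-135539627/4185) = I*√63025926555/1395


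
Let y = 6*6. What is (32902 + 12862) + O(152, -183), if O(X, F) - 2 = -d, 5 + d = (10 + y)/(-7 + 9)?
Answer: 45748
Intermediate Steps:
y = 36
d = 18 (d = -5 + (10 + 36)/(-7 + 9) = -5 + 46/2 = -5 + 46*(1/2) = -5 + 23 = 18)
O(X, F) = -16 (O(X, F) = 2 - 1*18 = 2 - 18 = -16)
(32902 + 12862) + O(152, -183) = (32902 + 12862) - 16 = 45764 - 16 = 45748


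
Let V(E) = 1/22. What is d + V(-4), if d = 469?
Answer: 10319/22 ≈ 469.05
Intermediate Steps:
V(E) = 1/22
d + V(-4) = 469 + 1/22 = 10319/22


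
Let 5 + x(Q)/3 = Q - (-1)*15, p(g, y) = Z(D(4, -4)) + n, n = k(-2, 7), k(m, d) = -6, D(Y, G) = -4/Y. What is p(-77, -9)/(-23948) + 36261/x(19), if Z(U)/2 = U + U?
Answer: 144729883/347246 ≈ 416.79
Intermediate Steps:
n = -6
Z(U) = 4*U (Z(U) = 2*(U + U) = 2*(2*U) = 4*U)
p(g, y) = -10 (p(g, y) = 4*(-4/4) - 6 = 4*(-4*¼) - 6 = 4*(-1) - 6 = -4 - 6 = -10)
x(Q) = 30 + 3*Q (x(Q) = -15 + 3*(Q - (-1)*15) = -15 + 3*(Q - 1*(-15)) = -15 + 3*(Q + 15) = -15 + 3*(15 + Q) = -15 + (45 + 3*Q) = 30 + 3*Q)
p(-77, -9)/(-23948) + 36261/x(19) = -10/(-23948) + 36261/(30 + 3*19) = -10*(-1/23948) + 36261/(30 + 57) = 5/11974 + 36261/87 = 5/11974 + 36261*(1/87) = 5/11974 + 12087/29 = 144729883/347246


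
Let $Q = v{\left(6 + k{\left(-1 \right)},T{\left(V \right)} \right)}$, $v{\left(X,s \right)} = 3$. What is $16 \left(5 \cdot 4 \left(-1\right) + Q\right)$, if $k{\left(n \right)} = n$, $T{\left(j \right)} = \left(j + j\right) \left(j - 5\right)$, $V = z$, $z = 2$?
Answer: $-272$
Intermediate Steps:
$V = 2$
$T{\left(j \right)} = 2 j \left(-5 + j\right)$
$Q = 3$
$16 \left(5 \cdot 4 \left(-1\right) + Q\right) = 16 \left(5 \cdot 4 \left(-1\right) + 3\right) = 16 \left(20 \left(-1\right) + 3\right) = 16 \left(-20 + 3\right) = 16 \left(-17\right) = -272$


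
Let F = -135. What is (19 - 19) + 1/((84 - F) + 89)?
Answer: 1/308 ≈ 0.0032468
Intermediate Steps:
(19 - 19) + 1/((84 - F) + 89) = (19 - 19) + 1/((84 - 1*(-135)) + 89) = 0 + 1/((84 + 135) + 89) = 0 + 1/(219 + 89) = 0 + 1/308 = 1/308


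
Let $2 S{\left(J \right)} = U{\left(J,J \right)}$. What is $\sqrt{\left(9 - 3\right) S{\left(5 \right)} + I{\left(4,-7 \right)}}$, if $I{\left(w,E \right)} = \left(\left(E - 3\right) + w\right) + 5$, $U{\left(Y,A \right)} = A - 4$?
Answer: $\sqrt{2} \approx 1.4142$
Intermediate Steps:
$U{\left(Y,A \right)} = -4 + A$
$S{\left(J \right)} = -2 + \frac{J}{2}$ ($S{\left(J \right)} = \frac{-4 + J}{2} = -2 + \frac{J}{2}$)
$I{\left(w,E \right)} = 2 + E + w$ ($I{\left(w,E \right)} = \left(\left(-3 + E\right) + w\right) + 5 = \left(-3 + E + w\right) + 5 = 2 + E + w$)
$\sqrt{\left(9 - 3\right) S{\left(5 \right)} + I{\left(4,-7 \right)}} = \sqrt{\left(9 - 3\right) \left(-2 + \frac{1}{2} \cdot 5\right) + \left(2 - 7 + 4\right)} = \sqrt{6 \left(-2 + \frac{5}{2}\right) - 1} = \sqrt{6 \cdot \frac{1}{2} - 1} = \sqrt{3 - 1} = \sqrt{2}$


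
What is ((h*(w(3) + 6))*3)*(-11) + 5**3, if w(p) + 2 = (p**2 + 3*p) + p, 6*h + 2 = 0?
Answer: 400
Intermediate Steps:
h = -1/3 (h = -1/3 + (1/6)*0 = -1/3 + 0 = -1/3 ≈ -0.33333)
w(p) = -2 + p**2 + 4*p (w(p) = -2 + ((p**2 + 3*p) + p) = -2 + (p**2 + 4*p) = -2 + p**2 + 4*p)
((h*(w(3) + 6))*3)*(-11) + 5**3 = (-((-2 + 3**2 + 4*3) + 6)/3*3)*(-11) + 5**3 = (-((-2 + 9 + 12) + 6)/3*3)*(-11) + 125 = (-(19 + 6)/3*3)*(-11) + 125 = (-1/3*25*3)*(-11) + 125 = -25/3*3*(-11) + 125 = -25*(-11) + 125 = 275 + 125 = 400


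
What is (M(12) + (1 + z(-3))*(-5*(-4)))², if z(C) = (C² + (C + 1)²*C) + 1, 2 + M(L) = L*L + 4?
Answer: 15876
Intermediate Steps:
M(L) = 2 + L² (M(L) = -2 + (L*L + 4) = -2 + (L² + 4) = -2 + (4 + L²) = 2 + L²)
z(C) = 1 + C² + C*(1 + C)² (z(C) = (C² + (1 + C)²*C) + 1 = (C² + C*(1 + C)²) + 1 = 1 + C² + C*(1 + C)²)
(M(12) + (1 + z(-3))*(-5*(-4)))² = ((2 + 12²) + (1 + (1 + (-3)² - 3*(1 - 3)²))*(-5*(-4)))² = ((2 + 144) + (1 + (1 + 9 - 3*(-2)²))*20)² = (146 + (1 + (1 + 9 - 3*4))*20)² = (146 + (1 + (1 + 9 - 12))*20)² = (146 + (1 - 2)*20)² = (146 - 1*20)² = (146 - 20)² = 126² = 15876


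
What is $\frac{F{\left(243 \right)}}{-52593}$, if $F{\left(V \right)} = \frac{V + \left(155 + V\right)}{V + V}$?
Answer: $- \frac{641}{25560198} \approx -2.5078 \cdot 10^{-5}$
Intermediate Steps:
$F{\left(V \right)} = \frac{155 + 2 V}{2 V}$
$\frac{F{\left(243 \right)}}{-52593} = \frac{\frac{1}{243} \left(\frac{155}{2} + 243\right)}{-52593} = \frac{1}{243} \cdot \frac{641}{2} \left(- \frac{1}{52593}\right) = \frac{641}{486} \left(- \frac{1}{52593}\right) = - \frac{641}{25560198}$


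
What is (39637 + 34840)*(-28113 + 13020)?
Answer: -1124081361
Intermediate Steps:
(39637 + 34840)*(-28113 + 13020) = 74477*(-15093) = -1124081361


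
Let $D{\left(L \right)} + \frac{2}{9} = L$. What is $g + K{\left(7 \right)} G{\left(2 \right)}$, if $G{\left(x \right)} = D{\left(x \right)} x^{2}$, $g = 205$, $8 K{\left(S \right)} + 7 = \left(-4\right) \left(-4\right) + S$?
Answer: $\frac{1973}{9} \approx 219.22$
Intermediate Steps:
$K{\left(S \right)} = \frac{9}{8} + \frac{S}{8}$ ($K{\left(S \right)} = - \frac{7}{8} + \frac{\left(-4\right) \left(-4\right) + S}{8} = - \frac{7}{8} + \frac{16 + S}{8} = - \frac{7}{8} + \left(2 + \frac{S}{8}\right) = \frac{9}{8} + \frac{S}{8}$)
$D{\left(L \right)} = - \frac{2}{9} + L$
$G{\left(x \right)} = x^{2} \left(- \frac{2}{9} + x\right)$ ($G{\left(x \right)} = \left(- \frac{2}{9} + x\right) x^{2} = x^{2} \left(- \frac{2}{9} + x\right)$)
$g + K{\left(7 \right)} G{\left(2 \right)} = 205 + \left(\frac{9}{8} + \frac{1}{8} \cdot 7\right) 2^{2} \left(- \frac{2}{9} + 2\right) = 205 + \left(\frac{9}{8} + \frac{7}{8}\right) 4 \cdot \frac{16}{9} = 205 + 2 \cdot \frac{64}{9} = 205 + \frac{128}{9} = \frac{1973}{9}$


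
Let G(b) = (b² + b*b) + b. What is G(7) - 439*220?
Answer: -96475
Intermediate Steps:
G(b) = b + 2*b² (G(b) = (b² + b²) + b = 2*b² + b = b + 2*b²)
G(7) - 439*220 = 7*(1 + 2*7) - 439*220 = 7*(1 + 14) - 96580 = 7*15 - 96580 = 105 - 96580 = -96475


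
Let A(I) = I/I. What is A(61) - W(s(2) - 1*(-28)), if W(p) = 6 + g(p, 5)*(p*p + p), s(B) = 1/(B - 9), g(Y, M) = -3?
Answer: 117925/49 ≈ 2406.6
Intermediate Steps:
A(I) = 1
s(B) = 1/(-9 + B)
W(p) = 6 - 3*p - 3*p² (W(p) = 6 - 3*(p*p + p) = 6 - 3*(p² + p) = 6 - 3*(p + p²) = 6 + (-3*p - 3*p²) = 6 - 3*p - 3*p²)
A(61) - W(s(2) - 1*(-28)) = 1 - (6 - 3*(1/(-9 + 2) - 1*(-28)) - 3*(1/(-9 + 2) - 1*(-28))²) = 1 - (6 - 3*(1/(-7) + 28) - 3*(1/(-7) + 28)²) = 1 - (6 - 3*(-⅐ + 28) - 3*(-⅐ + 28)²) = 1 - (6 - 3*195/7 - 3*(195/7)²) = 1 - (6 - 585/7 - 3*38025/49) = 1 - (6 - 585/7 - 114075/49) = 1 - 1*(-117876/49) = 1 + 117876/49 = 117925/49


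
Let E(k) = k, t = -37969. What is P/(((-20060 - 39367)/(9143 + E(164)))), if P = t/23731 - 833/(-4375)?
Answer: 194578061252/881413835625 ≈ 0.22076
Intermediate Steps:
P = -20906636/14831875 (P = -37969/23731 - 833/(-4375) = -37969*1/23731 - 833*(-1/4375) = -37969/23731 + 119/625 = -20906636/14831875 ≈ -1.4096)
P/(((-20060 - 39367)/(9143 + E(164)))) = -20906636*(9143 + 164)/(-20060 - 39367)/14831875 = -20906636/(14831875*((-59427/9307))) = -20906636/(14831875*((-59427*1/9307))) = -20906636/(14831875*(-59427/9307)) = -20906636/14831875*(-9307/59427) = 194578061252/881413835625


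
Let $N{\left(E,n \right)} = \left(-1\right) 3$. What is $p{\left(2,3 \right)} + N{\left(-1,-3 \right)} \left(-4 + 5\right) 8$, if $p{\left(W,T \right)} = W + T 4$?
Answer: $-10$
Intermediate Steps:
$N{\left(E,n \right)} = -3$
$p{\left(W,T \right)} = W + 4 T$
$p{\left(2,3 \right)} + N{\left(-1,-3 \right)} \left(-4 + 5\right) 8 = \left(2 + 4 \cdot 3\right) + - 3 \left(-4 + 5\right) 8 = \left(2 + 12\right) + \left(-3\right) 1 \cdot 8 = 14 - 24 = -10$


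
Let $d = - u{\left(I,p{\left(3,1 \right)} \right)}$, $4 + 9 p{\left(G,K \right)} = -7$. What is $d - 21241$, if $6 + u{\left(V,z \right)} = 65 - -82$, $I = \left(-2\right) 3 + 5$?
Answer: $-21382$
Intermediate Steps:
$I = -1$ ($I = -6 + 5 = -1$)
$p{\left(G,K \right)} = - \frac{11}{9}$ ($p{\left(G,K \right)} = - \frac{4}{9} + \frac{1}{9} \left(-7\right) = - \frac{4}{9} - \frac{7}{9} = - \frac{11}{9}$)
$u{\left(V,z \right)} = 141$ ($u{\left(V,z \right)} = -6 + \left(65 - -82\right) = -6 + \left(65 + 82\right) = -6 + 147 = 141$)
$d = -141$ ($d = \left(-1\right) 141 = -141$)
$d - 21241 = -141 - 21241 = -21382$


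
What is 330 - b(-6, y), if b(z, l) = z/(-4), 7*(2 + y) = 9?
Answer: 657/2 ≈ 328.50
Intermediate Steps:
y = -5/7 (y = -2 + (⅐)*9 = -2 + 9/7 = -5/7 ≈ -0.71429)
b(z, l) = -z/4 (b(z, l) = z*(-¼) = -z/4)
330 - b(-6, y) = 330 - (-1)*(-6)/4 = 330 - 1*3/2 = 330 - 3/2 = 657/2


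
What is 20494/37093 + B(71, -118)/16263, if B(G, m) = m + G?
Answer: 331550551/603243459 ≈ 0.54961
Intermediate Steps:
B(G, m) = G + m
20494/37093 + B(71, -118)/16263 = 20494/37093 + (71 - 118)/16263 = 20494*(1/37093) - 47*1/16263 = 20494/37093 - 47/16263 = 331550551/603243459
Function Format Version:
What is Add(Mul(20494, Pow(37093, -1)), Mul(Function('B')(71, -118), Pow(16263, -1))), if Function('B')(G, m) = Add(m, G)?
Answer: Rational(331550551, 603243459) ≈ 0.54961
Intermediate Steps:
Function('B')(G, m) = Add(G, m)
Add(Mul(20494, Pow(37093, -1)), Mul(Function('B')(71, -118), Pow(16263, -1))) = Add(Mul(20494, Pow(37093, -1)), Mul(Add(71, -118), Pow(16263, -1))) = Add(Mul(20494, Rational(1, 37093)), Mul(-47, Rational(1, 16263))) = Add(Rational(20494, 37093), Rational(-47, 16263)) = Rational(331550551, 603243459)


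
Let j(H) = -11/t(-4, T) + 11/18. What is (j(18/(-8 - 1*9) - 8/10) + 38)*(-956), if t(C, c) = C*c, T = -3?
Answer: -324323/9 ≈ -36036.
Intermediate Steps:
j(H) = -11/36 (j(H) = -11/((-4*(-3))) + 11/18 = -11/12 + 11*(1/18) = -11*1/12 + 11/18 = -11/12 + 11/18 = -11/36)
(j(18/(-8 - 1*9) - 8/10) + 38)*(-956) = (-11/36 + 38)*(-956) = (1357/36)*(-956) = -324323/9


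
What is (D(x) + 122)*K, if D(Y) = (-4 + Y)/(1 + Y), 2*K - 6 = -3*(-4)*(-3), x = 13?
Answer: -25755/14 ≈ -1839.6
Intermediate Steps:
K = -15 (K = 3 + (-3*(-4)*(-3))/2 = 3 + (12*(-3))/2 = 3 + (½)*(-36) = 3 - 18 = -15)
D(Y) = (-4 + Y)/(1 + Y)
(D(x) + 122)*K = ((-4 + 13)/(1 + 13) + 122)*(-15) = (9/14 + 122)*(-15) = (1717/14)*(-15) = -25755/14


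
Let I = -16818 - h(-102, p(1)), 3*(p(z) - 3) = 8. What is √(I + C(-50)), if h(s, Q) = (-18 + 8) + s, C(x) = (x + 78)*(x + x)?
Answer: I*√19506 ≈ 139.66*I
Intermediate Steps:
p(z) = 17/3 (p(z) = 3 + (⅓)*8 = 3 + 8/3 = 17/3)
C(x) = 2*x*(78 + x) (C(x) = (78 + x)*(2*x) = 2*x*(78 + x))
h(s, Q) = -10 + s
I = -16706 (I = -16818 - (-10 - 102) = -16818 - 1*(-112) = -16818 + 112 = -16706)
√(I + C(-50)) = √(-16706 + 2*(-50)*(78 - 50)) = √(-16706 + 2*(-50)*28) = √(-16706 - 2800) = √(-19506) = I*√19506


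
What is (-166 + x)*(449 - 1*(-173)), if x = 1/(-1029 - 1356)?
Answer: -246256642/2385 ≈ -1.0325e+5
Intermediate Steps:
x = -1/2385 (x = 1/(-2385) = -1/2385 ≈ -0.00041929)
(-166 + x)*(449 - 1*(-173)) = (-166 - 1/2385)*(449 - 1*(-173)) = -395911*(449 + 173)/2385 = -395911/2385*622 = -246256642/2385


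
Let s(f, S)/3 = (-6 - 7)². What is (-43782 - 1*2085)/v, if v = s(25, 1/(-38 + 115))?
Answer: -15289/169 ≈ -90.467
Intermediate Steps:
s(f, S) = 507 (s(f, S) = 3*(-6 - 7)² = 3*(-13)² = 3*169 = 507)
v = 507
(-43782 - 1*2085)/v = (-43782 - 1*2085)/507 = (-43782 - 2085)*(1/507) = -45867*1/507 = -15289/169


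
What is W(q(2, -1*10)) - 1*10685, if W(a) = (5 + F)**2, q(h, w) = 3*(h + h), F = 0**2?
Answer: -10660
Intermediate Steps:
F = 0
q(h, w) = 6*h (q(h, w) = 3*(2*h) = 6*h)
W(a) = 25 (W(a) = (5 + 0)**2 = 5**2 = 25)
W(q(2, -1*10)) - 1*10685 = 25 - 1*10685 = 25 - 10685 = -10660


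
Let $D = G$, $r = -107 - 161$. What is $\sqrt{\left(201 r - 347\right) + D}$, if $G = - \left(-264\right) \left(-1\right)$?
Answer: $i \sqrt{54479} \approx 233.41 i$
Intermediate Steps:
$r = -268$ ($r = -107 - 161 = -268$)
$G = -264$ ($G = \left(-1\right) 264 = -264$)
$D = -264$
$\sqrt{\left(201 r - 347\right) + D} = \sqrt{\left(201 \left(-268\right) - 347\right) - 264} = \sqrt{\left(-53868 - 347\right) - 264} = \sqrt{-54215 - 264} = \sqrt{-54479} = i \sqrt{54479}$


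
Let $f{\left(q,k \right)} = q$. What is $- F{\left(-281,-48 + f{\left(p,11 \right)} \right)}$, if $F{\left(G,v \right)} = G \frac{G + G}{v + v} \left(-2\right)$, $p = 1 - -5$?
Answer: $- \frac{78961}{21} \approx -3760.0$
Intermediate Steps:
$p = 6$ ($p = 1 + 5 = 6$)
$F{\left(G,v \right)} = - \frac{2 G^{2}}{v}$ ($F{\left(G,v \right)} = G \frac{2 G}{2 v} \left(-2\right) = G 2 G \frac{1}{2 v} \left(-2\right) = G \frac{G}{v} \left(-2\right) = \frac{G^{2}}{v} \left(-2\right) = - \frac{2 G^{2}}{v}$)
$- F{\left(-281,-48 + f{\left(p,11 \right)} \right)} = - \frac{\left(-2\right) \left(-281\right)^{2}}{-48 + 6} = - \frac{\left(-2\right) 78961}{-42} = - \frac{\left(-2\right) 78961 \left(-1\right)}{42} = \left(-1\right) \frac{78961}{21} = - \frac{78961}{21}$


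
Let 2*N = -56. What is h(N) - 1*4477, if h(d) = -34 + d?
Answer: -4539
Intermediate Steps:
N = -28 (N = (1/2)*(-56) = -28)
h(N) - 1*4477 = (-34 - 28) - 1*4477 = -62 - 4477 = -4539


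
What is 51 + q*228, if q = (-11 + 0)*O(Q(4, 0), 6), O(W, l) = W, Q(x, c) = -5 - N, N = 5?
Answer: 25131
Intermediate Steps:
Q(x, c) = -10 (Q(x, c) = -5 - 1*5 = -5 - 5 = -10)
q = 110 (q = (-11 + 0)*(-10) = -11*(-10) = 110)
51 + q*228 = 51 + 110*228 = 51 + 25080 = 25131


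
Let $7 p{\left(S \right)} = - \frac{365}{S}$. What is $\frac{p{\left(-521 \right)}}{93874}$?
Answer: $\frac{365}{342358478} \approx 1.0661 \cdot 10^{-6}$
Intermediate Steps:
$p{\left(S \right)} = - \frac{365}{7 S}$ ($p{\left(S \right)} = \frac{\left(-365\right) \frac{1}{S}}{7} = - \frac{365}{7 S}$)
$\frac{p{\left(-521 \right)}}{93874} = \frac{\left(- \frac{365}{7}\right) \frac{1}{-521}}{93874} = \left(- \frac{365}{7}\right) \left(- \frac{1}{521}\right) \frac{1}{93874} = \frac{365}{3647} \cdot \frac{1}{93874} = \frac{365}{342358478}$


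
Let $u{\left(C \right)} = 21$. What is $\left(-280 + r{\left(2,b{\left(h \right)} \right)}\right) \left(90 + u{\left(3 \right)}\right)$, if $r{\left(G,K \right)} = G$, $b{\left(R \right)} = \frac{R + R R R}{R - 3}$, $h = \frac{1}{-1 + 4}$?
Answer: $-30858$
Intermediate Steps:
$h = \frac{1}{3} \approx 0.33333$
$b{\left(R \right)} = \frac{R + R^{3}}{-3 + R}$ ($b{\left(R \right)} = \frac{R + R^{2} R}{-3 + R} = \frac{R + R^{3}}{-3 + R}$)
$\left(-280 + r{\left(2,b{\left(h \right)} \right)}\right) \left(90 + u{\left(3 \right)}\right) = \left(-280 + 2\right) \left(90 + 21\right) = \left(-278\right) 111 = -30858$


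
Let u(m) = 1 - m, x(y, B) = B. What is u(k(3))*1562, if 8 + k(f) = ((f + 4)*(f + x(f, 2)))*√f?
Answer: 14058 - 54670*√3 ≈ -80633.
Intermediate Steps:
k(f) = -8 + √f*(2 + f)*(4 + f) (k(f) = -8 + ((f + 4)*(f + 2))*√f = -8 + ((4 + f)*(2 + f))*√f = -8 + ((2 + f)*(4 + f))*√f = -8 + √f*(2 + f)*(4 + f))
u(k(3))*1562 = (1 - (-8 + 3^(5/2) + 6*3^(3/2) + 8*√3))*1562 = (1 - (-8 + 9*√3 + 6*(3*√3) + 8*√3))*1562 = (1 - (-8 + 9*√3 + 18*√3 + 8*√3))*1562 = (1 - (-8 + 35*√3))*1562 = (1 + (8 - 35*√3))*1562 = (9 - 35*√3)*1562 = 14058 - 54670*√3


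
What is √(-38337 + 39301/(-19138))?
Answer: I*√14042178460366/19138 ≈ 195.8*I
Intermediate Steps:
√(-38337 + 39301/(-19138)) = √(-38337 + 39301*(-1/19138)) = √(-38337 - 39301/19138) = √(-733732807/19138) = I*√14042178460366/19138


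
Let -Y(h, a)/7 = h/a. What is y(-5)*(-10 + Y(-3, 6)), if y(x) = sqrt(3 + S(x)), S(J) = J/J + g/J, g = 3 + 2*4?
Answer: -39*sqrt(5)/10 ≈ -8.7207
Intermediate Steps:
g = 11 (g = 3 + 8 = 11)
S(J) = 1 + 11/J (S(J) = J/J + 11/J = 1 + 11/J)
Y(h, a) = -7*h/a
y(x) = sqrt(3 + (11 + x)/x)
y(-5)*(-10 + Y(-3, 6)) = sqrt(4 + 11/(-5))*(-10 - 7*(-3)/6) = sqrt(4 + 11*(-1/5))*(-10 - 7*(-3)*1/6) = sqrt(4 - 11/5)*(-10 + 7/2) = sqrt(9/5)*(-13/2) = (3*sqrt(5)/5)*(-13/2) = -39*sqrt(5)/10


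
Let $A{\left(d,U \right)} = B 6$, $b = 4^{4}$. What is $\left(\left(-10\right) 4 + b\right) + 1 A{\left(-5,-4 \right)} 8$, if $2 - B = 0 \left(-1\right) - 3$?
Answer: $456$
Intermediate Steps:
$b = 256$
$B = 5$ ($B = 2 - \left(0 \left(-1\right) - 3\right) = 2 - \left(0 - 3\right) = 2 - -3 = 2 + 3 = 5$)
$A{\left(d,U \right)} = 30$ ($A{\left(d,U \right)} = 5 \cdot 6 = 30$)
$\left(\left(-10\right) 4 + b\right) + 1 A{\left(-5,-4 \right)} 8 = \left(\left(-10\right) 4 + 256\right) + 1 \cdot 30 \cdot 8 = \left(-40 + 256\right) + 30 \cdot 8 = 216 + 240 = 456$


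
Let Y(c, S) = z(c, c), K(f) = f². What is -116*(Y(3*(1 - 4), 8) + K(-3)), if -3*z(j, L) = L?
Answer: -1392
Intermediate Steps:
z(j, L) = -L/3
Y(c, S) = -c/3
-116*(Y(3*(1 - 4), 8) + K(-3)) = -116*(-(1 - 4) + (-3)²) = -116*(-(-3) + 9) = -116*(-⅓*(-9) + 9) = -116*(3 + 9) = -116*12 = -1392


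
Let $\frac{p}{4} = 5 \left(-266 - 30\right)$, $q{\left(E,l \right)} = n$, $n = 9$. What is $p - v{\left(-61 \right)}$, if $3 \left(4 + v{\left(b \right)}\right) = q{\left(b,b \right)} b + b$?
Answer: $- \frac{17138}{3} \approx -5712.7$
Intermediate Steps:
$q{\left(E,l \right)} = 9$
$p = -5920$ ($p = 4 \cdot 5 \left(-266 - 30\right) = 4 \cdot 5 \left(-296\right) = 4 \left(-1480\right) = -5920$)
$v{\left(b \right)} = -4 + \frac{10 b}{3}$ ($v{\left(b \right)} = -4 + \frac{9 b + b}{3} = -4 + \frac{10 b}{3}$)
$p - v{\left(-61 \right)} = -5920 - \left(-4 + \frac{10}{3} \left(-61\right)\right) = -5920 - \left(-4 - \frac{610}{3}\right) = -5920 - - \frac{622}{3} = -5920 + \frac{622}{3} = - \frac{17138}{3}$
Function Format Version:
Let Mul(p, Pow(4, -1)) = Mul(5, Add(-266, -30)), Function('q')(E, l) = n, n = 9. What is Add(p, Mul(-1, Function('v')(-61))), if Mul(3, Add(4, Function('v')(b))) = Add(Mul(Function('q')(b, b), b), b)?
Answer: Rational(-17138, 3) ≈ -5712.7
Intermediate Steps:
Function('q')(E, l) = 9
p = -5920 (p = Mul(4, Mul(5, Add(-266, -30))) = Mul(4, Mul(5, -296)) = Mul(4, -1480) = -5920)
Function('v')(b) = Add(-4, Mul(Rational(10, 3), b)) (Function('v')(b) = Add(-4, Mul(Rational(1, 3), Add(Mul(9, b), b))) = Add(-4, Mul(Rational(1, 3), Mul(10, b))) = Add(-4, Mul(Rational(10, 3), b)))
Add(p, Mul(-1, Function('v')(-61))) = Add(-5920, Mul(-1, Add(-4, Mul(Rational(10, 3), -61)))) = Add(-5920, Mul(-1, Add(-4, Rational(-610, 3)))) = Add(-5920, Mul(-1, Rational(-622, 3))) = Add(-5920, Rational(622, 3)) = Rational(-17138, 3)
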